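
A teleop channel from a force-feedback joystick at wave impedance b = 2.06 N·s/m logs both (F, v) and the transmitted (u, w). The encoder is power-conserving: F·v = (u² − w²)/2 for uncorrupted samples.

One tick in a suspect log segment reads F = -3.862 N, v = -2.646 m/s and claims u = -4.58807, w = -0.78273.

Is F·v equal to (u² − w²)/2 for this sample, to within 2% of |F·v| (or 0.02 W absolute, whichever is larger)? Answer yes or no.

yes

F·v = (-3.862)×(-2.646) = 10.2189 W.
(u² − w²)/2 = (21.0504 − 0.6127)/2 = 10.2189 W.
|Δ| = 0.0000;  2% of max(1, |F·v|) = 0.2044.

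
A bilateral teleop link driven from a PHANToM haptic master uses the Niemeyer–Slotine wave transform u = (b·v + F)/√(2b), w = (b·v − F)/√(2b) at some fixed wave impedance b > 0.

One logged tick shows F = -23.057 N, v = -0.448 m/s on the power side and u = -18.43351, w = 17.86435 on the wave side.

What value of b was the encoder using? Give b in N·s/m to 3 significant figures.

u + w = -0.56916;  u + w = √(2b)·v, so √(2b) = -0.56916/(-0.448) = 1.27045.
b = (√(2b))²/2 = 1.61403/2 = 0.80702.
(Check via u − w = 2F/√(2b): u − w = -36.29786, 2F/√(2b) = -36.29748.)

b = 0.807 N·s/m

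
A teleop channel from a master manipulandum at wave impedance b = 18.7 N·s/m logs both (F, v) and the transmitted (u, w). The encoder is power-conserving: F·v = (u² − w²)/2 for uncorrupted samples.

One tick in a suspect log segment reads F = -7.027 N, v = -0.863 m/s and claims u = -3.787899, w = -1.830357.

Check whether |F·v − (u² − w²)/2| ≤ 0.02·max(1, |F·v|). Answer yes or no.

F·v = (-7.027)×(-0.863) = 6.064301 W.
(u² − w²)/2 = (14.348179 − 3.350207)/2 = 5.498986 W.
|Δ| = 0.565315;  2% of max(1, |F·v|) = 0.121286.

no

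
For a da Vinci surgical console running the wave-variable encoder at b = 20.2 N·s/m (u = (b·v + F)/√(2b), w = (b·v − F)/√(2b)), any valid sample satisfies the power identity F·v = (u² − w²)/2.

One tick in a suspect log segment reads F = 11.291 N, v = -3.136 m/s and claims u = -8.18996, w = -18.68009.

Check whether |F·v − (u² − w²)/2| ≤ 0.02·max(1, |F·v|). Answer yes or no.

F·v = 11.291×(-3.136) = -35.4086 W.
(u² − w²)/2 = (67.0754 − 348.9458)/2 = -140.9352 W.
|Δ| = 105.5266;  2% of max(1, |F·v|) = 0.7082.

no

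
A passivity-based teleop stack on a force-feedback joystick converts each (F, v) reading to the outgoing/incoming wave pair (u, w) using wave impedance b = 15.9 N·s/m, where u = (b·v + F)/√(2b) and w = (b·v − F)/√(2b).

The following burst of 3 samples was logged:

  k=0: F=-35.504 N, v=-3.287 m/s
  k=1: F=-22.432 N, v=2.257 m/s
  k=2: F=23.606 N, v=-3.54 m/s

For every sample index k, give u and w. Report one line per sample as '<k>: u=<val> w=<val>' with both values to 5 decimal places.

k=0: b·v=15.9×(-3.287)=-52.26330; √(2b)=5.63915; u=(-52.26330+(-35.504))/5.63915=-15.56393, w=(-52.26330−(-35.504))/5.63915=-2.97196
k=1: b·v=15.9×2.257=35.88630; √(2b)=5.63915; u=(35.88630+(-22.432))/5.63915=2.38587, w=(35.88630−(-22.432))/5.63915=10.34168
k=2: b·v=15.9×(-3.54)=-56.28600; √(2b)=5.63915; u=(-56.28600+23.606)/5.63915=-5.79520, w=(-56.28600−23.606)/5.63915=-14.16739

0: u=-15.56393 w=-2.97196
1: u=2.38587 w=10.34168
2: u=-5.79520 w=-14.16739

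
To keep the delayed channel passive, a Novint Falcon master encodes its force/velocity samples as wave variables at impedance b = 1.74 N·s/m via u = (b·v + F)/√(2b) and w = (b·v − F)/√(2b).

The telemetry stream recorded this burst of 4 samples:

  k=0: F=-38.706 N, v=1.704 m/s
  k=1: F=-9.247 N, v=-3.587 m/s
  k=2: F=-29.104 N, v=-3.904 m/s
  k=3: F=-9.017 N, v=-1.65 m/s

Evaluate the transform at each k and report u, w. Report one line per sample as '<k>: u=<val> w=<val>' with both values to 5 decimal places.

0: u=-19.15921 w=22.33798
1: u=-8.30264 w=1.61118
2: u=-19.24279 w=11.95997
3: u=-6.37264 w=3.29460

k=0: b·v=1.74×1.704=2.96496; √(2b)=1.86548; u=(2.96496+(-38.706))/1.86548=-19.15921, w=(2.96496−(-38.706))/1.86548=22.33798
k=1: b·v=1.74×(-3.587)=-6.24138; √(2b)=1.86548; u=(-6.24138+(-9.247))/1.86548=-8.30264, w=(-6.24138−(-9.247))/1.86548=1.61118
k=2: b·v=1.74×(-3.904)=-6.79296; √(2b)=1.86548; u=(-6.79296+(-29.104))/1.86548=-19.24279, w=(-6.79296−(-29.104))/1.86548=11.95997
k=3: b·v=1.74×(-1.65)=-2.87100; √(2b)=1.86548; u=(-2.87100+(-9.017))/1.86548=-6.37264, w=(-2.87100−(-9.017))/1.86548=3.29460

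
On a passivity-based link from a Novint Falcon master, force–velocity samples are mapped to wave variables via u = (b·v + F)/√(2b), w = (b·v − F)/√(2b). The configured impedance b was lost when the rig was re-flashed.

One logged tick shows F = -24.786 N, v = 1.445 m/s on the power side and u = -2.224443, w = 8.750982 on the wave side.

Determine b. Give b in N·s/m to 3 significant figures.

b = 10.2 N·s/m

u + w = 6.526539;  u + w = √(2b)·v, so √(2b) = 6.526539/1.445 = 4.516636.
b = (√(2b))²/2 = 20.400001/2 = 10.200000.
(Check via u − w = 2F/√(2b): u − w = -10.975425, 2F/√(2b) = -10.975425.)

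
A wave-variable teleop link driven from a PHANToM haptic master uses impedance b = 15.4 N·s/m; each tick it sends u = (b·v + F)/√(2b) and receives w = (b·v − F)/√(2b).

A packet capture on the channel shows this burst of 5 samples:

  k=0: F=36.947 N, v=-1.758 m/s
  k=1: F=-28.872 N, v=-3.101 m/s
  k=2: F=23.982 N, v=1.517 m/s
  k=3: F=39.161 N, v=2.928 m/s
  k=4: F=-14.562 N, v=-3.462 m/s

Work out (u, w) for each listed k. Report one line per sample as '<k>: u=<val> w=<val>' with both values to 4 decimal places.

0: u=1.7791 w=-11.5356
1: u=-13.8073 w=-3.4026
2: u=8.5308 w=-0.1118
3: u=15.1812 w=1.0685
4: u=-12.2306 w=-6.9828

k=0: b·v=15.4×(-1.758)=-27.0732; √(2b)=5.5498; u=(-27.0732+36.947)/5.5498=1.7791, w=(-27.0732−36.947)/5.5498=-11.5356
k=1: b·v=15.4×(-3.101)=-47.7554; √(2b)=5.5498; u=(-47.7554+(-28.872))/5.5498=-13.8073, w=(-47.7554−(-28.872))/5.5498=-3.4026
k=2: b·v=15.4×1.517=23.3618; √(2b)=5.5498; u=(23.3618+23.982)/5.5498=8.5308, w=(23.3618−23.982)/5.5498=-0.1118
k=3: b·v=15.4×2.928=45.0912; √(2b)=5.5498; u=(45.0912+39.161)/5.5498=15.1812, w=(45.0912−39.161)/5.5498=1.0685
k=4: b·v=15.4×(-3.462)=-53.3148; √(2b)=5.5498; u=(-53.3148+(-14.562))/5.5498=-12.2306, w=(-53.3148−(-14.562))/5.5498=-6.9828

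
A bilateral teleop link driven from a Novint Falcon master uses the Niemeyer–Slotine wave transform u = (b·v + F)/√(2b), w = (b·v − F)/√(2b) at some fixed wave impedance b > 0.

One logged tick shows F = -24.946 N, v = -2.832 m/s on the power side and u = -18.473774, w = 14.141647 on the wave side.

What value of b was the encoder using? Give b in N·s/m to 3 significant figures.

b = 1.17 N·s/m

u + w = -4.332127;  u + w = √(2b)·v, so √(2b) = -4.332127/(-2.832) = 1.529706.
b = (√(2b))²/2 = 2.340000/2 = 1.170000.
(Check via u − w = 2F/√(2b): u − w = -32.615421, 2F/√(2b) = -32.615421.)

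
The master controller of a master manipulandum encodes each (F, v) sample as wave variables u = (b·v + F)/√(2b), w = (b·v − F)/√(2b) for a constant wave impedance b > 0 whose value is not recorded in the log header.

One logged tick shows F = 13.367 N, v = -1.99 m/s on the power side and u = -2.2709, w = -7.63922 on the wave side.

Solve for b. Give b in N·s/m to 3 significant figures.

u + w = -9.9101;  u + w = √(2b)·v, so √(2b) = -9.9101/(-1.99) = 4.9800.
b = (√(2b))²/2 = 24.8000/2 = 12.4000.
(Check via u − w = 2F/√(2b): u − w = 5.3683, 2F/√(2b) = 5.3683.)

b = 12.4 N·s/m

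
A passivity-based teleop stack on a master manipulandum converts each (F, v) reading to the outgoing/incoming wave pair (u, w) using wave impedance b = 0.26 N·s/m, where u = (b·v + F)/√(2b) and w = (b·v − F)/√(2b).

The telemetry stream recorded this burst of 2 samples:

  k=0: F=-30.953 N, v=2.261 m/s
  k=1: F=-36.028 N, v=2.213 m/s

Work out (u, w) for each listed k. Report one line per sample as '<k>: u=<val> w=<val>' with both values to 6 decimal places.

0: u=-42.108873 w=43.739303
1: u=-49.163938 w=50.759755

k=0: b·v=0.26×2.261=0.587860; √(2b)=0.721110; u=(0.587860+(-30.953))/0.721110=-42.108873, w=(0.587860−(-30.953))/0.721110=43.739303
k=1: b·v=0.26×2.213=0.575380; √(2b)=0.721110; u=(0.575380+(-36.028))/0.721110=-49.163938, w=(0.575380−(-36.028))/0.721110=50.759755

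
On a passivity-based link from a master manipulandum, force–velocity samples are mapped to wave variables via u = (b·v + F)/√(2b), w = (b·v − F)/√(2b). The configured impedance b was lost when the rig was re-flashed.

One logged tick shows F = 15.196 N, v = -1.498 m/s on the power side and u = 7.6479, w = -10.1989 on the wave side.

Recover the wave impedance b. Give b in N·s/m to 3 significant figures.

u + w = -2.5510;  u + w = √(2b)·v, so √(2b) = -2.5510/(-1.498) = 1.7029.
b = (√(2b))²/2 = 2.9000/2 = 1.4500.
(Check via u − w = 2F/√(2b): u − w = 17.8468, 2F/√(2b) = 17.8468.)

b = 1.45 N·s/m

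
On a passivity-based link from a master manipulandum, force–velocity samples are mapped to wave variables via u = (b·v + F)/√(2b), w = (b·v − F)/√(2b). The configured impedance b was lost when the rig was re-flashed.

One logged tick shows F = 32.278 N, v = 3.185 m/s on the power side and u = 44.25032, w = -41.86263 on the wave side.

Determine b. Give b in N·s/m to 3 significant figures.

b = 0.281 N·s/m

u + w = 2.3877;  u + w = √(2b)·v, so √(2b) = 2.3877/3.185 = 0.7497.
b = (√(2b))²/2 = 0.5620/2 = 0.2810.
(Check via u − w = 2F/√(2b): u − w = 86.1130, 2F/√(2b) = 86.1129.)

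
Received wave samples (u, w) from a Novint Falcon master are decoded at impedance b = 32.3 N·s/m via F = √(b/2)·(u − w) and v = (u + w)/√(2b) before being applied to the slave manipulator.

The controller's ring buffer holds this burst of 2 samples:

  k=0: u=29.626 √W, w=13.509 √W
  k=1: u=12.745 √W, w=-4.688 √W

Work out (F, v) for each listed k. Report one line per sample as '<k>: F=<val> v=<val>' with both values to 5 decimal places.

0: F=64.76949 v=5.36678
1: F=70.05811 v=1.00244

k=0: u−w=16.11700, u+w=43.13500; √(b/2)=4.01871, √(2b)=8.03741; F=4.01871×16.117=64.76949, v=43.13500/8.03741=5.36678
k=1: u−w=17.43300, u+w=8.05700; √(b/2)=4.01871, √(2b)=8.03741; F=4.01871×17.433=70.05811, v=8.05700/8.03741=1.00244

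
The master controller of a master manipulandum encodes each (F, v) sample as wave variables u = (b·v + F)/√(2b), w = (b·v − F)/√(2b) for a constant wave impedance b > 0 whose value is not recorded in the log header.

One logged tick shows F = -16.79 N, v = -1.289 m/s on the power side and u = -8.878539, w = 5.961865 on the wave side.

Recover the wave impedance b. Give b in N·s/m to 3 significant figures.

u + w = -2.916674;  u + w = √(2b)·v, so √(2b) = -2.916674/(-1.289) = 2.262742.
b = (√(2b))²/2 = 5.120000/2 = 2.560000.
(Check via u − w = 2F/√(2b): u − w = -14.840404, 2F/√(2b) = -14.840404.)

b = 2.56 N·s/m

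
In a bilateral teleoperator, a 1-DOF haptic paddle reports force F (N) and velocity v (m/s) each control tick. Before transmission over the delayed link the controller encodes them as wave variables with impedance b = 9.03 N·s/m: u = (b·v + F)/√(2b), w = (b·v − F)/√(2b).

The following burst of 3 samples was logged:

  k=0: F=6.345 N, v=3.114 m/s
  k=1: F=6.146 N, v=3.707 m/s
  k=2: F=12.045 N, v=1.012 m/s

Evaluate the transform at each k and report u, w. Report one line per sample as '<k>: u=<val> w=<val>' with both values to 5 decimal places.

k=0: b·v=9.03×3.114=28.11942; √(2b)=4.24971; u=(28.11942+6.345)/4.24971=8.10984, w=(28.11942−6.345)/4.24971=5.12375
k=1: b·v=9.03×3.707=33.47421; √(2b)=4.24971; u=(33.47421+6.146)/4.24971=9.32305, w=(33.47421−6.146)/4.24971=6.43061
k=2: b·v=9.03×1.012=9.13836; √(2b)=4.24971; u=(9.13836+12.045)/4.24971=4.98466, w=(9.13836−12.045)/4.24971=-0.68396

0: u=8.10984 w=5.12375
1: u=9.32305 w=6.43061
2: u=4.98466 w=-0.68396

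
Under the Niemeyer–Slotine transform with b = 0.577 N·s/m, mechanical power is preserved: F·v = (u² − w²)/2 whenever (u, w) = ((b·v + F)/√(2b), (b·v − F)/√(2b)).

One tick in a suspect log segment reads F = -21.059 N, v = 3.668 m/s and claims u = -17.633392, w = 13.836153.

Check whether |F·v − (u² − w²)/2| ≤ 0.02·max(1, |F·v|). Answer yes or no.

F·v = (-21.059)×3.668 = -77.244412 W.
(u² − w²)/2 = (310.936513 − 191.439130)/2 = 59.748692 W.
|Δ| = 136.993104;  2% of max(1, |F·v|) = 1.544888.

no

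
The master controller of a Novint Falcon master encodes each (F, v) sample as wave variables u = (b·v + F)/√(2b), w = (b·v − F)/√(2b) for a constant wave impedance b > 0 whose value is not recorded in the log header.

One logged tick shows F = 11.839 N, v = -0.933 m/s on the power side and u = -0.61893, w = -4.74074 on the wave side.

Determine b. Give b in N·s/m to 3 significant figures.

u + w = -5.3597;  u + w = √(2b)·v, so √(2b) = -5.3597/(-0.933) = 5.7446.
b = (√(2b))²/2 = 32.9999/2 = 16.5000.
(Check via u − w = 2F/√(2b): u − w = 4.1218, 2F/√(2b) = 4.1218.)

b = 16.5 N·s/m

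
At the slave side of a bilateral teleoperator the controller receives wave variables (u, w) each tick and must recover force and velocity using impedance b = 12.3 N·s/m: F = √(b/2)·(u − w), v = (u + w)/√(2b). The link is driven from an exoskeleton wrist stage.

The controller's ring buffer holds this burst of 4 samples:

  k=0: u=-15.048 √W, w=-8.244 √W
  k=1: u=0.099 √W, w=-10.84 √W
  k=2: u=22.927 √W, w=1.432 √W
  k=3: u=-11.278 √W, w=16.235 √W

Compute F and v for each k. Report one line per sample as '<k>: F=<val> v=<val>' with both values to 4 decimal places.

0: F=-16.8734 v=-4.6961
1: F=27.1278 v=-2.1656
2: F=53.3059 v=4.9112
3: F=-68.2300 v=0.9994

k=0: u−w=-6.8040, u+w=-23.2920; √(b/2)=2.4799, √(2b)=4.9598; F=2.4799×(-6.804)=-16.8734, v=-23.2920/4.9598=-4.6961
k=1: u−w=10.9390, u+w=-10.7410; √(b/2)=2.4799, √(2b)=4.9598; F=2.4799×10.939=27.1278, v=-10.7410/4.9598=-2.1656
k=2: u−w=21.4950, u+w=24.3590; √(b/2)=2.4799, √(2b)=4.9598; F=2.4799×21.495=53.3059, v=24.3590/4.9598=4.9112
k=3: u−w=-27.5130, u+w=4.9570; √(b/2)=2.4799, √(2b)=4.9598; F=2.4799×(-27.513)=-68.2300, v=4.9570/4.9598=0.9994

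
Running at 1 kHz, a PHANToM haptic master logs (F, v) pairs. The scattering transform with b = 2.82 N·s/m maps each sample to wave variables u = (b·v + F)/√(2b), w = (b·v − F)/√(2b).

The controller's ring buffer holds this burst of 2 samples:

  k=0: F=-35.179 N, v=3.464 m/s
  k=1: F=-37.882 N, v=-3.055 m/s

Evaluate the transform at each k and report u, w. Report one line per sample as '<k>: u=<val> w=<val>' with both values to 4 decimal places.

0: u=-10.6998 w=18.9263
1: u=-19.5788 w=12.3236

k=0: b·v=2.82×3.464=9.7685; √(2b)=2.3749; u=(9.7685+(-35.179))/2.3749=-10.6998, w=(9.7685−(-35.179))/2.3749=18.9263
k=1: b·v=2.82×(-3.055)=-8.6151; √(2b)=2.3749; u=(-8.6151+(-37.882))/2.3749=-19.5788, w=(-8.6151−(-37.882))/2.3749=12.3236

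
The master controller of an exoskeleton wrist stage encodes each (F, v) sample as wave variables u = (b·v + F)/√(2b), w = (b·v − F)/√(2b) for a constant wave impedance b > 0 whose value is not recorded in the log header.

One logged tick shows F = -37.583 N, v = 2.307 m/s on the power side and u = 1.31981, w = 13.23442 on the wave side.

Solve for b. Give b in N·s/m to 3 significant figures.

b = 19.9 N·s/m

u + w = 14.5542;  u + w = √(2b)·v, so √(2b) = 14.5542/2.307 = 6.3087.
b = (√(2b))²/2 = 39.8000/2 = 19.9000.
(Check via u − w = 2F/√(2b): u − w = -11.9146, 2F/√(2b) = -11.9146.)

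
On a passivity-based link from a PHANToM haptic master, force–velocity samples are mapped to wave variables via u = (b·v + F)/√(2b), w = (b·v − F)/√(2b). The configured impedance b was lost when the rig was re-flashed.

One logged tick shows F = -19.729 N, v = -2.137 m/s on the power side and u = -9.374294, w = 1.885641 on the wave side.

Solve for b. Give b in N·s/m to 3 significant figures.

u + w = -7.488653;  u + w = √(2b)·v, so √(2b) = -7.488653/(-2.137) = 3.504283.
b = (√(2b))²/2 = 12.280000/2 = 6.140000.
(Check via u − w = 2F/√(2b): u − w = -11.259935, 2F/√(2b) = -11.259935.)

b = 6.14 N·s/m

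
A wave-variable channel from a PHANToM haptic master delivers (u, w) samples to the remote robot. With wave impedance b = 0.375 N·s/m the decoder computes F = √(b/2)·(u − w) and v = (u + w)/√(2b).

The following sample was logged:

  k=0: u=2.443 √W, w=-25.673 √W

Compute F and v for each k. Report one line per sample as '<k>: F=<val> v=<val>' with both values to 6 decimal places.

0: F=12.174585 v=-26.823694

k=0: u−w=28.116000, u+w=-23.230000; √(b/2)=0.433013, √(2b)=0.866025; F=0.433013×28.116=12.174585, v=-23.230000/0.866025=-26.823694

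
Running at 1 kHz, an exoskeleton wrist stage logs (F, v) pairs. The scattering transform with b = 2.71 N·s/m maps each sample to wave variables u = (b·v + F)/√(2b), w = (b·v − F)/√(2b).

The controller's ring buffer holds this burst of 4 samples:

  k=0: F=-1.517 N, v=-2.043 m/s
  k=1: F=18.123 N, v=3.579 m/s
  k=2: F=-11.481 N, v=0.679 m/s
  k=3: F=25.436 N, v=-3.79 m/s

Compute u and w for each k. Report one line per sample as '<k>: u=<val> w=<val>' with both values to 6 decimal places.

k=0: b·v=2.71×(-2.043)=-5.536530; √(2b)=2.328089; u=(-5.536530+(-1.517))/2.328089=-3.029751, w=(-5.536530−(-1.517))/2.328089=-1.726536
k=1: b·v=2.71×3.579=9.699090; √(2b)=2.328089; u=(9.699090+18.123)/2.328089=11.950611, w=(9.699090−18.123)/2.328089=-3.618379
k=2: b·v=2.71×0.679=1.840090; √(2b)=2.328089; u=(1.840090+(-11.481))/2.328089=-4.141125, w=(1.840090−(-11.481))/2.328089=5.721898
k=3: b·v=2.71×(-3.79)=-10.270900; √(2b)=2.328089; u=(-10.270900+25.436)/2.328089=6.513968, w=(-10.270900−25.436)/2.328089=-15.337427

0: u=-3.029751 w=-1.726536
1: u=11.950611 w=-3.618379
2: u=-4.141125 w=5.721898
3: u=6.513968 w=-15.337427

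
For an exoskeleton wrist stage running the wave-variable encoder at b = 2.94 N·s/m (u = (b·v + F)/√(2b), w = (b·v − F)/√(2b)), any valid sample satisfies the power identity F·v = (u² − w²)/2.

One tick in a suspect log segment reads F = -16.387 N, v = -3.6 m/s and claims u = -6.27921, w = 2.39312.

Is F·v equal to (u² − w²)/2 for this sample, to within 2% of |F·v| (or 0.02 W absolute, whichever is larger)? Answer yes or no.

F·v = (-16.387)×(-3.6) = 58.99320 W.
(u² − w²)/2 = (39.42848 − 5.72702)/2 = 16.85073 W.
|Δ| = 42.14247;  2% of max(1, |F·v|) = 1.17986.

no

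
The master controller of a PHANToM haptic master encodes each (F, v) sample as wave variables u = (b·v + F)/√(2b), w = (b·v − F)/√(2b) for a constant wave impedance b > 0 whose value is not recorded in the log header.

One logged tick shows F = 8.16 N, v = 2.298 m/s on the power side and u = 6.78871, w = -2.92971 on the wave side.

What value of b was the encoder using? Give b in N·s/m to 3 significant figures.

b = 1.41 N·s/m

u + w = 3.85900;  u + w = √(2b)·v, so √(2b) = 3.85900/2.298 = 1.67929.
b = (√(2b))²/2 = 2.82000/2 = 1.41000.
(Check via u − w = 2F/√(2b): u − w = 9.71842, 2F/√(2b) = 9.71841.)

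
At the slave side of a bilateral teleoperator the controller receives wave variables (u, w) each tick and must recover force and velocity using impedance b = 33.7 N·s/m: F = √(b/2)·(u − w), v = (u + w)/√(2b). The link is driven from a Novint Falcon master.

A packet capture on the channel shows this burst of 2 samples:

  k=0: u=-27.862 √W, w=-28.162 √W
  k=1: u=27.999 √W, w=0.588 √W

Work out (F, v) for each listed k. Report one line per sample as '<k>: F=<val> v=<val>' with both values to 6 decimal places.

0: F=1.231463 v=-6.824081
1: F=112.518733 v=3.482079

k=0: u−w=0.300000, u+w=-56.024000; √(b/2)=4.104875, √(2b)=8.209750; F=4.104875×0.3=1.231463, v=-56.024000/8.209750=-6.824081
k=1: u−w=27.411000, u+w=28.587000; √(b/2)=4.104875, √(2b)=8.209750; F=4.104875×27.411=112.518733, v=28.587000/8.209750=3.482079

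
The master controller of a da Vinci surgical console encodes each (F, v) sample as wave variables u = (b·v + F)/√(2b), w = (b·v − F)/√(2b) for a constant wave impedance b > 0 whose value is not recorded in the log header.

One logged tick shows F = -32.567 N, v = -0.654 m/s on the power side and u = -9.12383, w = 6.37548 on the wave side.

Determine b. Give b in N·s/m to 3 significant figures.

b = 8.83 N·s/m

u + w = -2.74835;  u + w = √(2b)·v, so √(2b) = -2.74835/(-0.654) = 4.20237.
b = (√(2b))²/2 = 17.65991/2 = 8.82996.
(Check via u − w = 2F/√(2b): u − w = -15.49931, 2F/√(2b) = -15.49935.)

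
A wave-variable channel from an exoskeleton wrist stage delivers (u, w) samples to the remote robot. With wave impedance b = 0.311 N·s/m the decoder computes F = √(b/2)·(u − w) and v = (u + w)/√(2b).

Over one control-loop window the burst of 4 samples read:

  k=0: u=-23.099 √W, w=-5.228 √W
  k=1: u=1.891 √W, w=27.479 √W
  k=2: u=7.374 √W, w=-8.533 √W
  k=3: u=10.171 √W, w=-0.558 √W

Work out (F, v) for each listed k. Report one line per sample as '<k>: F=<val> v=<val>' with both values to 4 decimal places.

k=0: u−w=-17.8710, u+w=-28.3270; √(b/2)=0.3943, √(2b)=0.7887; F=0.3943×(-17.871)=-7.0472, v=-28.3270/0.7887=-35.9174
k=1: u−w=-25.5880, u+w=29.3700; √(b/2)=0.3943, √(2b)=0.7887; F=0.3943×(-25.588)=-10.0902, v=29.3700/0.7887=37.2399
k=2: u−w=15.9070, u+w=-1.1590; √(b/2)=0.3943, √(2b)=0.7887; F=0.3943×15.907=6.2727, v=-1.1590/0.7887=-1.4696
k=3: u−w=10.7290, u+w=9.6130; √(b/2)=0.3943, √(2b)=0.7887; F=0.3943×10.729=4.2308, v=9.6130/0.7887=12.1889

0: F=-7.0472 v=-35.9174
1: F=-10.0902 v=37.2399
2: F=6.2727 v=-1.4696
3: F=4.2308 v=12.1889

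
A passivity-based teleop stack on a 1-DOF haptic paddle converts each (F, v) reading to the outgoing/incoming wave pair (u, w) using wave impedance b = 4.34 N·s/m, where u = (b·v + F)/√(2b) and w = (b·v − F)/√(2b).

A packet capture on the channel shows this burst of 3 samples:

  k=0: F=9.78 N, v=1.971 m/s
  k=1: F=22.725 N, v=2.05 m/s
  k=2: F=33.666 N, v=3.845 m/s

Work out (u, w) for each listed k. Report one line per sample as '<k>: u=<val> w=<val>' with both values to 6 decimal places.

0: u=6.223013 w=-0.416084
1: u=10.733206 w=-4.693529
2: u=17.091024 w=-5.762946

k=0: b·v=4.34×1.971=8.554140; √(2b)=2.946184; u=(8.554140+9.78)/2.946184=6.223013, w=(8.554140−9.78)/2.946184=-0.416084
k=1: b·v=4.34×2.05=8.897000; √(2b)=2.946184; u=(8.897000+22.725)/2.946184=10.733206, w=(8.897000−22.725)/2.946184=-4.693529
k=2: b·v=4.34×3.845=16.687300; √(2b)=2.946184; u=(16.687300+33.666)/2.946184=17.091024, w=(16.687300−33.666)/2.946184=-5.762946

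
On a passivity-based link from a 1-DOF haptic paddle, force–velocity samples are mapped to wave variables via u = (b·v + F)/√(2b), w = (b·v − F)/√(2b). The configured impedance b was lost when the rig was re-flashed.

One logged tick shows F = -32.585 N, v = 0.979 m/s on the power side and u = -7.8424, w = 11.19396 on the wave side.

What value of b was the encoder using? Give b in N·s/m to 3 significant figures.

b = 5.86 N·s/m

u + w = 3.3516;  u + w = √(2b)·v, so √(2b) = 3.3516/0.979 = 3.4235.
b = (√(2b))²/2 = 11.7200/2 = 5.8600.
(Check via u − w = 2F/√(2b): u − w = -19.0364, 2F/√(2b) = -19.0363.)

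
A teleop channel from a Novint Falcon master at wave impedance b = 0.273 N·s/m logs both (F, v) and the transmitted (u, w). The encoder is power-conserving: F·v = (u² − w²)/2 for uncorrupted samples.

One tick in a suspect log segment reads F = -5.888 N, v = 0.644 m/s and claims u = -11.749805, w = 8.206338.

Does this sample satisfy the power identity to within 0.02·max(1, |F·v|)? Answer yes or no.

F·v = (-5.888)×0.644 = -3.791872 W.
(u² − w²)/2 = (138.057918 − 67.343983)/2 = 35.356967 W.
|Δ| = 39.148839;  2% of max(1, |F·v|) = 0.075837.

no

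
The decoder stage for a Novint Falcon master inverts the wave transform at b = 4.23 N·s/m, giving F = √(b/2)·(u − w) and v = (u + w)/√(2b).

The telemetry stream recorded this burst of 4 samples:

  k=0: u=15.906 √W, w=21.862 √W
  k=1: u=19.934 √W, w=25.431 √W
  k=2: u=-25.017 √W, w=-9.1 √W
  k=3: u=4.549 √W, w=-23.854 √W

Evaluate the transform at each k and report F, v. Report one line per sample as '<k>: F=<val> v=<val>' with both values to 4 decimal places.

0: F=-8.6618 v=12.9849
1: F=-7.9943 v=15.5968
2: F=-23.1482 v=-11.7297
3: F=41.3066 v=-6.6372

k=0: u−w=-5.9560, u+w=37.7680; √(b/2)=1.4543, √(2b)=2.9086; F=1.4543×(-5.956)=-8.6618, v=37.7680/2.9086=12.9849
k=1: u−w=-5.4970, u+w=45.3650; √(b/2)=1.4543, √(2b)=2.9086; F=1.4543×(-5.497)=-7.9943, v=45.3650/2.9086=15.5968
k=2: u−w=-15.9170, u+w=-34.1170; √(b/2)=1.4543, √(2b)=2.9086; F=1.4543×(-15.917)=-23.1482, v=-34.1170/2.9086=-11.7297
k=3: u−w=28.4030, u+w=-19.3050; √(b/2)=1.4543, √(2b)=2.9086; F=1.4543×28.403=41.3066, v=-19.3050/2.9086=-6.6372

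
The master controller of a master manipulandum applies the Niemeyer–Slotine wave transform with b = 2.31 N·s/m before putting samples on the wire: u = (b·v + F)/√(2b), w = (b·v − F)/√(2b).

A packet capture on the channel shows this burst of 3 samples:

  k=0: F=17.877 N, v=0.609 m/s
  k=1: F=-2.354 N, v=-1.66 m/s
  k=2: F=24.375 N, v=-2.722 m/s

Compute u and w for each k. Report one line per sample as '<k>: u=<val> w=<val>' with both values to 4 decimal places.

0: u=8.9716 w=-7.6626
1: u=-2.8792 w=-0.6888
2: u=8.4149 w=-14.2656

k=0: b·v=2.31×0.609=1.4068; √(2b)=2.1494; u=(1.4068+17.877)/2.1494=8.9716, w=(1.4068−17.877)/2.1494=-7.6626
k=1: b·v=2.31×(-1.66)=-3.8346; √(2b)=2.1494; u=(-3.8346+(-2.354))/2.1494=-2.8792, w=(-3.8346−(-2.354))/2.1494=-0.6888
k=2: b·v=2.31×(-2.722)=-6.2878; √(2b)=2.1494; u=(-6.2878+24.375)/2.1494=8.4149, w=(-6.2878−24.375)/2.1494=-14.2656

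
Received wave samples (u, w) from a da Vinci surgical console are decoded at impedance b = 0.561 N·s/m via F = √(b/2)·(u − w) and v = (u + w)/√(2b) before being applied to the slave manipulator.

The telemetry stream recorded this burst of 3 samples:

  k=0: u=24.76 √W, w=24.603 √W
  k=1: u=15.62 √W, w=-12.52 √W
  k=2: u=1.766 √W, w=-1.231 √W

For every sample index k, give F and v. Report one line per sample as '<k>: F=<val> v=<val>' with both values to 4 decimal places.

k=0: u−w=0.1570, u+w=49.3630; √(b/2)=0.5296, √(2b)=1.0592; F=0.5296×0.157=0.0832, v=49.3630/1.0592=46.6021
k=1: u−w=28.1400, u+w=3.1000; √(b/2)=0.5296, √(2b)=1.0592; F=0.5296×28.14=14.9036, v=3.1000/1.0592=2.9266
k=2: u−w=2.9970, u+w=0.5350; √(b/2)=0.5296, √(2b)=1.0592; F=0.5296×2.997=1.5873, v=0.5350/1.0592=0.5051

0: F=0.0832 v=46.6021
1: F=14.9036 v=2.9266
2: F=1.5873 v=0.5051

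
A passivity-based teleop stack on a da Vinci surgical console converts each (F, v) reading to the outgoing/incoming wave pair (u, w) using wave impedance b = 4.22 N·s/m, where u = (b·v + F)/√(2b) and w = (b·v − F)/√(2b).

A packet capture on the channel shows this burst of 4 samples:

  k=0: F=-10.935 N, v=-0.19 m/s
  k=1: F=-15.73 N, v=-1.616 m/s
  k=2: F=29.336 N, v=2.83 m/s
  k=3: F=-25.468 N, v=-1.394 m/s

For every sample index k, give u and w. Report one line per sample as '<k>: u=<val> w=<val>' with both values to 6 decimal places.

0: u=-4.039973 w=3.487991
1: u=-7.761865 w=3.067114
2: u=14.208680 w=-5.987055
3: u=-10.791349 w=6.741545

k=0: b·v=4.22×(-0.19)=-0.801800; √(2b)=2.905168; u=(-0.801800+(-10.935))/2.905168=-4.039973, w=(-0.801800−(-10.935))/2.905168=3.487991
k=1: b·v=4.22×(-1.616)=-6.819520; √(2b)=2.905168; u=(-6.819520+(-15.73))/2.905168=-7.761865, w=(-6.819520−(-15.73))/2.905168=3.067114
k=2: b·v=4.22×2.83=11.942600; √(2b)=2.905168; u=(11.942600+29.336)/2.905168=14.208680, w=(11.942600−29.336)/2.905168=-5.987055
k=3: b·v=4.22×(-1.394)=-5.882680; √(2b)=2.905168; u=(-5.882680+(-25.468))/2.905168=-10.791349, w=(-5.882680−(-25.468))/2.905168=6.741545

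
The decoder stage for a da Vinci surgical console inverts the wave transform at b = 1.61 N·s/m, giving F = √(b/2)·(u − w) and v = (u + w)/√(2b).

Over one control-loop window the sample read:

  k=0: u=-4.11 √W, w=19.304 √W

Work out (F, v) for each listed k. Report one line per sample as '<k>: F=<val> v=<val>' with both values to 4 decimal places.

0: F=-21.0075 v=8.4673

k=0: u−w=-23.4140, u+w=15.1940; √(b/2)=0.8972, √(2b)=1.7944; F=0.8972×(-23.414)=-21.0075, v=15.1940/1.7944=8.4673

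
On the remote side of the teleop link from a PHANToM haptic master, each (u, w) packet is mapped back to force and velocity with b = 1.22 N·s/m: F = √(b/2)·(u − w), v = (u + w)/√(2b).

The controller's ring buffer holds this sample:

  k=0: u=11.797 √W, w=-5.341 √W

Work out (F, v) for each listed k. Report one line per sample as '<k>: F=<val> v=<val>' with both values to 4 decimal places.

k=0: u−w=17.1380, u+w=6.4560; √(b/2)=0.7810, √(2b)=1.5620; F=0.7810×17.138=13.3852, v=6.4560/1.5620=4.1330

0: F=13.3852 v=4.1330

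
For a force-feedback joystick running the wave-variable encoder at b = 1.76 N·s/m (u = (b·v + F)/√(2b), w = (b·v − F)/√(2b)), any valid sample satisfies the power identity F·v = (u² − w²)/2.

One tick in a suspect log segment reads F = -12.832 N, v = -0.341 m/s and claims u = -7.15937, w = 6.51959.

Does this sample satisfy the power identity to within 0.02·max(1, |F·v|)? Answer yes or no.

yes

F·v = (-12.832)×(-0.341) = 4.3757 W.
(u² − w²)/2 = (51.2566 − 42.5051)/2 = 4.3758 W.
|Δ| = 0.0001;  2% of max(1, |F·v|) = 0.0875.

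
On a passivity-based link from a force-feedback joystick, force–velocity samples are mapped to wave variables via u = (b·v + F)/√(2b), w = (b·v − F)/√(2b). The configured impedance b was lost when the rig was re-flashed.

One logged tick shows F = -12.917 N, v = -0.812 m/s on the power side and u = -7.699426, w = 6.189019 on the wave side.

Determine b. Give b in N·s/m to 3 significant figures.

b = 1.73 N·s/m

u + w = -1.510407;  u + w = √(2b)·v, so √(2b) = -1.510407/(-0.812) = 1.860107.
b = (√(2b))²/2 = 3.459999/2 = 1.729999.
(Check via u − w = 2F/√(2b): u − w = -13.888445, 2F/√(2b) = -13.888447.)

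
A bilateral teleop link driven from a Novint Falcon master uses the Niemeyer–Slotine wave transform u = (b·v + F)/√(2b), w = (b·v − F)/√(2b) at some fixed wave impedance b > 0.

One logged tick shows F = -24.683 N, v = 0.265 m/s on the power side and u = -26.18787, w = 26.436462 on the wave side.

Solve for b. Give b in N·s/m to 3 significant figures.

b = 0.44 N·s/m

u + w = 0.248592;  u + w = √(2b)·v, so √(2b) = 0.248592/0.265 = 0.938083.
b = (√(2b))²/2 = 0.880000/2 = 0.440000.
(Check via u − w = 2F/√(2b): u − w = -52.624332, 2F/√(2b) = -52.624340.)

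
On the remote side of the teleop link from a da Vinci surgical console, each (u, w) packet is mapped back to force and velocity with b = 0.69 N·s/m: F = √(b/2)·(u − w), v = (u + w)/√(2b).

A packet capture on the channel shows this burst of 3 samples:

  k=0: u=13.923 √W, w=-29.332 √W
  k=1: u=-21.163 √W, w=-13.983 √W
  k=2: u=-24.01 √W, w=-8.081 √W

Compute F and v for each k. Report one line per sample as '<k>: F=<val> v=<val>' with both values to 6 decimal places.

0: F=25.406560 v=-13.117012
1: F=-4.217295 v=-29.918262
2: F=-9.356169 v=-27.317673

k=0: u−w=43.255000, u+w=-15.409000; √(b/2)=0.587367, √(2b)=1.174734; F=0.587367×43.255=25.406560, v=-15.409000/1.174734=-13.117012
k=1: u−w=-7.180000, u+w=-35.146000; √(b/2)=0.587367, √(2b)=1.174734; F=0.587367×(-7.18)=-4.217295, v=-35.146000/1.174734=-29.918262
k=2: u−w=-15.929000, u+w=-32.091000; √(b/2)=0.587367, √(2b)=1.174734; F=0.587367×(-15.929)=-9.356169, v=-32.091000/1.174734=-27.317673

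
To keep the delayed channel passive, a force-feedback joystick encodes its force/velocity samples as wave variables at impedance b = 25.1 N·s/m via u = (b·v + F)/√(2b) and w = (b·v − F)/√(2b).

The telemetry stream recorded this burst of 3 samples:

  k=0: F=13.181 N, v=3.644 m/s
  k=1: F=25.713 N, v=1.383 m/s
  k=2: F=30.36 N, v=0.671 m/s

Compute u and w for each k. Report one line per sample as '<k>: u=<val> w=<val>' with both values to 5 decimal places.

0: u=14.76958 w=11.04887
1: u=8.52853 w=1.27030
2: u=6.66207 w=-1.90791

k=0: b·v=25.1×3.644=91.46440; √(2b)=7.08520; u=(91.46440+13.181)/7.08520=14.76958, w=(91.46440−13.181)/7.08520=11.04887
k=1: b·v=25.1×1.383=34.71330; √(2b)=7.08520; u=(34.71330+25.713)/7.08520=8.52853, w=(34.71330−25.713)/7.08520=1.27030
k=2: b·v=25.1×0.671=16.84210; √(2b)=7.08520; u=(16.84210+30.36)/7.08520=6.66207, w=(16.84210−30.36)/7.08520=-1.90791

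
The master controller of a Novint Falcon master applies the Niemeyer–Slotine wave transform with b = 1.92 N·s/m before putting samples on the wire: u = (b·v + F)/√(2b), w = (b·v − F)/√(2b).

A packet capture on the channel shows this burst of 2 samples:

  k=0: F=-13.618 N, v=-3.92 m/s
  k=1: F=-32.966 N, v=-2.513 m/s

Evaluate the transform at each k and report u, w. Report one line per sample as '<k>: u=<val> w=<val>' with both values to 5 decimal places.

0: u=-10.79021 w=3.10861
1: u=-19.28512 w=14.36066

k=0: b·v=1.92×(-3.92)=-7.52640; √(2b)=1.95959; u=(-7.52640+(-13.618))/1.95959=-10.79021, w=(-7.52640−(-13.618))/1.95959=3.10861
k=1: b·v=1.92×(-2.513)=-4.82496; √(2b)=1.95959; u=(-4.82496+(-32.966))/1.95959=-19.28512, w=(-4.82496−(-32.966))/1.95959=14.36066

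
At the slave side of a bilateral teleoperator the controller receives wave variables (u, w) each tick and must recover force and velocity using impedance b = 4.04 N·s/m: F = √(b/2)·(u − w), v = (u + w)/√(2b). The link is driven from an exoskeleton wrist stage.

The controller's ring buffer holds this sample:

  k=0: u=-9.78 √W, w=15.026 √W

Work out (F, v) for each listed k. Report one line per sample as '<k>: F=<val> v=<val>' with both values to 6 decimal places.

k=0: u−w=-24.806000, u+w=5.246000; √(b/2)=1.421267, √(2b)=2.842534; F=1.421267×(-24.806)=-35.255950, v=5.246000/2.842534=1.845536

0: F=-35.255950 v=1.845536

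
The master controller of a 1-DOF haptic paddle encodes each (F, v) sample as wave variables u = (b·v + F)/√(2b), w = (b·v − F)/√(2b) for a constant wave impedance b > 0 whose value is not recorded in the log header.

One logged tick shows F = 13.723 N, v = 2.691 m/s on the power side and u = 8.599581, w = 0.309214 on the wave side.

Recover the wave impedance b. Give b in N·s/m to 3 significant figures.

u + w = 8.908795;  u + w = √(2b)·v, so √(2b) = 8.908795/2.691 = 3.310589.
b = (√(2b))²/2 = 10.960000/2 = 5.480000.
(Check via u − w = 2F/√(2b): u − w = 8.290367, 2F/√(2b) = 8.290368.)

b = 5.48 N·s/m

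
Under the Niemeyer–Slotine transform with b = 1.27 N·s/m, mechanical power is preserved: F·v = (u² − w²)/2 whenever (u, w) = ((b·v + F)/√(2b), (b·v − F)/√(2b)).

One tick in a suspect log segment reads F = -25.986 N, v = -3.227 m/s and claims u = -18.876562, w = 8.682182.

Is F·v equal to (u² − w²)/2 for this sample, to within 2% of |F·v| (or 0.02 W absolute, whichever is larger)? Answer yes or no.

F·v = (-25.986)×(-3.227) = 83.856822 W.
(u² − w²)/2 = (356.324593 − 75.380284)/2 = 140.472154 W.
|Δ| = 56.615332;  2% of max(1, |F·v|) = 1.677136.

no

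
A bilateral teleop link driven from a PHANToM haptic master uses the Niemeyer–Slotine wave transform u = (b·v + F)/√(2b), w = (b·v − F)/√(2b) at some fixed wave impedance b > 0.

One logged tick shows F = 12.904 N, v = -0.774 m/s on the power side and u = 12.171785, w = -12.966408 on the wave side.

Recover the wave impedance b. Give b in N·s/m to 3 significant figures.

u + w = -0.794623;  u + w = √(2b)·v, so √(2b) = -0.794623/(-0.774) = 1.026645.
b = (√(2b))²/2 = 1.053999/2 = 0.527000.
(Check via u − w = 2F/√(2b): u − w = 25.138193, 2F/√(2b) = 25.138200.)

b = 0.527 N·s/m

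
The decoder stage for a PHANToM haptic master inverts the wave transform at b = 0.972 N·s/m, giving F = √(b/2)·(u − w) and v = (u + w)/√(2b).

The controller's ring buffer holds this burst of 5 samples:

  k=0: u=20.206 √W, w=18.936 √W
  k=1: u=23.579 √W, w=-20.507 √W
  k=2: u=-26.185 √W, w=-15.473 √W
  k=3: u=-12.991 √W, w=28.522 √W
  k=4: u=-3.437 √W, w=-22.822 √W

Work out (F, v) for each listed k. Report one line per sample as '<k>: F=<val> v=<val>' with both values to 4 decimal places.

k=0: u−w=1.2700, u+w=39.1420; √(b/2)=0.6971, √(2b)=1.3943; F=0.6971×1.27=0.8854, v=39.1420/1.3943=28.0734
k=1: u−w=44.0860, u+w=3.0720; √(b/2)=0.6971, √(2b)=1.3943; F=0.6971×44.086=30.7340, v=3.0720/1.3943=2.2033
k=2: u−w=-10.7120, u+w=-41.6580; √(b/2)=0.6971, √(2b)=1.3943; F=0.6971×(-10.712)=-7.4677, v=-41.6580/1.3943=-29.8779
k=3: u−w=-41.5130, u+w=15.5310; √(b/2)=0.6971, √(2b)=1.3943; F=0.6971×(-41.513)=-28.9402, v=15.5310/1.3943=11.1391
k=4: u−w=19.3850, u+w=-26.2590; √(b/2)=0.6971, √(2b)=1.3943; F=0.6971×19.385=13.5140, v=-26.2590/1.3943=-18.8335

0: F=0.8854 v=28.0734
1: F=30.7340 v=2.2033
2: F=-7.4677 v=-29.8779
3: F=-28.9402 v=11.1391
4: F=13.5140 v=-18.8335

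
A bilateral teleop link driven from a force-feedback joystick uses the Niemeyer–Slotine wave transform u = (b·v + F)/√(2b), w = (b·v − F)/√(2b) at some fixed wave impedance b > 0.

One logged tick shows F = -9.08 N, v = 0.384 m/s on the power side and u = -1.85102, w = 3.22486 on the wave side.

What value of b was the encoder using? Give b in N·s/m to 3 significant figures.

u + w = 1.37384;  u + w = √(2b)·v, so √(2b) = 1.37384/0.384 = 3.57771.
b = (√(2b))²/2 = 12.80000/2 = 6.40000.
(Check via u − w = 2F/√(2b): u − w = -5.07588, 2F/√(2b) = -5.07587.)

b = 6.4 N·s/m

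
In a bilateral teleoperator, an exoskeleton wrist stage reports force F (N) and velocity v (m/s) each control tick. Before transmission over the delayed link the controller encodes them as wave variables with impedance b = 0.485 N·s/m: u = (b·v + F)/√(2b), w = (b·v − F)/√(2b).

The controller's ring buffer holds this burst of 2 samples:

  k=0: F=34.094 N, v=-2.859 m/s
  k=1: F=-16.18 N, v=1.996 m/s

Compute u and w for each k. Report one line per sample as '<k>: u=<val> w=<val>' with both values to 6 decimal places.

0: u=33.209318 w=-36.025106
1: u=-15.445385 w=17.411217

k=0: b·v=0.485×(-2.859)=-1.386615; √(2b)=0.984886; u=(-1.386615+34.094)/0.984886=33.209318, w=(-1.386615−34.094)/0.984886=-36.025106
k=1: b·v=0.485×1.996=0.968060; √(2b)=0.984886; u=(0.968060+(-16.18))/0.984886=-15.445385, w=(0.968060−(-16.18))/0.984886=17.411217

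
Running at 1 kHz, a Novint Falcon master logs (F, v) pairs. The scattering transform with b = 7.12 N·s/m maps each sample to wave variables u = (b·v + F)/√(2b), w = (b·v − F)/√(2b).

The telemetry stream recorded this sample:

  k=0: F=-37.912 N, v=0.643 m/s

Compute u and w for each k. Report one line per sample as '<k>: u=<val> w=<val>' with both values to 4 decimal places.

0: u=-8.8334 w=11.2599

k=0: b·v=7.12×0.643=4.5782; √(2b)=3.7736; u=(4.5782+(-37.912))/3.7736=-8.8334, w=(4.5782−(-37.912))/3.7736=11.2599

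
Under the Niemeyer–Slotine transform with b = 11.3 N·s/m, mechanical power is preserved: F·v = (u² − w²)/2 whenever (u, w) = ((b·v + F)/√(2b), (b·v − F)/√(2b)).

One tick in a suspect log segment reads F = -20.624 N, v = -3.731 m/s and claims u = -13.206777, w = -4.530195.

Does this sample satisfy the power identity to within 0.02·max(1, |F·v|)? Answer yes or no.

yes

F·v = (-20.624)×(-3.731) = 76.948144 W.
(u² − w²)/2 = (174.418959 − 20.522667)/2 = 76.948146 W.
|Δ| = 0.000002;  2% of max(1, |F·v|) = 1.538963.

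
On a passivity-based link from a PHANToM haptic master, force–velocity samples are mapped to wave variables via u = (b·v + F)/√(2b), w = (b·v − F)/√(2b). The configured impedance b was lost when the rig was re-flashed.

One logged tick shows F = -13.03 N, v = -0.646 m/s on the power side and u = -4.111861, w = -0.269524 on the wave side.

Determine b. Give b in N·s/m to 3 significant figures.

b = 23 N·s/m

u + w = -4.381385;  u + w = √(2b)·v, so √(2b) = -4.381385/(-0.646) = 6.782330.
b = (√(2b))²/2 = 45.999996/2 = 22.999998.
(Check via u − w = 2F/√(2b): u − w = -3.842337, 2F/√(2b) = -3.842338.)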